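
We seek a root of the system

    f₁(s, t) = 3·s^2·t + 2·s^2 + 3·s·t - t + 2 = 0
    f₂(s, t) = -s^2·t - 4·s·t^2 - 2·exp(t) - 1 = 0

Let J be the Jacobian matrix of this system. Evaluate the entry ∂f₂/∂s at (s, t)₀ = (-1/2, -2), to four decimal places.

-18.0000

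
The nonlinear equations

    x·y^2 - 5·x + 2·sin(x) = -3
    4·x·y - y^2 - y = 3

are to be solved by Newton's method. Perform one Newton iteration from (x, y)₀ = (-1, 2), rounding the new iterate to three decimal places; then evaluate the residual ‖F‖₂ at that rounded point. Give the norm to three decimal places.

10.922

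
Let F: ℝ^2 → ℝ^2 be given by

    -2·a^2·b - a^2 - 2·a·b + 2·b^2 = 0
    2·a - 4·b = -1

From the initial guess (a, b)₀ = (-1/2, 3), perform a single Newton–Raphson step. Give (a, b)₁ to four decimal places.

(2.0172, 1.2586)

At (-1/2, 3): F = (19.2500, -12.0000).
Jacobian J = [[-4·a·b - 2·a - 2·b, -2·a^2 - 2·a + 4·b], [2, -4]].
At the point, J = [[1.0000, 12.5000], [2.0000, -4.0000]] (det J = -29.0000).
Solving J·Δ = −F gives Δ = (2.5172, -1.7414).
Then the next iterate is (a, b)₁ = (2.0172, 1.2586).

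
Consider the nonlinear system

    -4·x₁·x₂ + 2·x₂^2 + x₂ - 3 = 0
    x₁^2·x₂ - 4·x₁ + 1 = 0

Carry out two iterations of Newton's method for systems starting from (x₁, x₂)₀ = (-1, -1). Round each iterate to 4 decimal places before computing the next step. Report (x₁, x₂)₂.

At (-1, -1): F = (-6.0000, 4.0000).
Jacobian J = [[-4·x₂, -4·x₁ + 4·x₂ + 1], [2·x₁·x₂ - 4, x₁^2]].
At the point, J = [[4.0000, 1.0000], [-2.0000, 1.0000]] (det J = 6.0000).
Solving J·Δ = −F gives Δ = (1.6667, -0.6667).
Then the next iterate is (x₁, x₂)₁ = (0.6667, -1.6667).
Round to (0.6667, -1.6667) and repeat: F = (5.333833, -2.407630), J = [[6.6668, -8.3336], [-6.222378, 0.444489]].
Δ = (-0.3619, 0.3505), so (x₁, x₂)₂ = (0.3048, -1.3162).

(0.3048, -1.3162)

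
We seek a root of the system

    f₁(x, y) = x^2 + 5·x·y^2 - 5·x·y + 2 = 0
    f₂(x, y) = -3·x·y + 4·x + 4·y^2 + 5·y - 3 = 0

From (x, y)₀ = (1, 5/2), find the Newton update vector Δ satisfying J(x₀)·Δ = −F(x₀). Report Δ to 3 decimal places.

At (1, 5/2): F = (21.750, 31.000).
Jacobian J = [[2·x + 5·y^2 - 5·y, 10·x·y - 5·x], [-3·y + 4, -3·x + 8·y + 5]].
At the point, J = [[20.750, 20.000], [-3.500, 22.000]] (det J = 526.500).
Solving J·Δ = −F gives Δ = (0.269, -1.366).

(0.269, -1.366)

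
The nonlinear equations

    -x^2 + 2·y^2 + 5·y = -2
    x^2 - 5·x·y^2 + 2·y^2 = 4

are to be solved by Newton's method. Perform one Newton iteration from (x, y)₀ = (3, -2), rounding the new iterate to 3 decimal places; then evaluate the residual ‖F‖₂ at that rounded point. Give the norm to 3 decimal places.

At (3, -2): F = (-9.000, -47.000).
Jacobian J = [[-2·x, 4·y + 5], [2·x - 5·y^2, -10·x·y + 4·y]].
At the point, J = [[-6.000, -3.000], [-14.000, 52.000]] (det J = -354.000).
Solving J·Δ = −F gives Δ = (-1.720, 0.441).
Then the next iterate is (x, y)₁ = (1.280, -1.559).
Re-evaluating at (1.280, -1.559): F = (-2.57244, -13.05572), so ‖F‖₂ = 13.307.

13.307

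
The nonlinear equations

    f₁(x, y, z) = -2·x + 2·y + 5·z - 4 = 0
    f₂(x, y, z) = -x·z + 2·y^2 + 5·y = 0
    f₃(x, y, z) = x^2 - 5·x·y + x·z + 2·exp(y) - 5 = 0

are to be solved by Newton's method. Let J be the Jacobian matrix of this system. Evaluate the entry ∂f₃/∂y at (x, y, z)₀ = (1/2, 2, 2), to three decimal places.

12.278

∂f₃/∂y = -5·x + 2·exp(y).
At (1/2, 2, 2) this is 12.278.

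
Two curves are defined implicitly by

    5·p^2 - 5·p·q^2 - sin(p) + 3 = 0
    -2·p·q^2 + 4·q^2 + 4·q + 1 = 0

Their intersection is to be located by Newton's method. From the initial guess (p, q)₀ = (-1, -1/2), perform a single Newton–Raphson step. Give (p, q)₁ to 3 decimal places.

At (-1, -1/2): F = (10.09147, 0.500).
Jacobian J = [[10·p - 5·q^2 - cos(p), -10·p·q], [-2·q^2, -4·p·q + 8·q + 4]].
At the point, J = [[-11.79030, -5.000], [-0.500, -2.000]] (det J = 21.08060).
Solving J·Δ = −F gives Δ = (0.839, 0.040).
Then the next iterate is (p, q)₁ = (-0.161, -0.460).

(-0.161, -0.460)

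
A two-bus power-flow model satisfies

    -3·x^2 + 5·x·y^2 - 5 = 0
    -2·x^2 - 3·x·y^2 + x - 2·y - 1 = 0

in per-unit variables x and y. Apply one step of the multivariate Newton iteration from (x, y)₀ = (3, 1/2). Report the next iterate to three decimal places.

At (3, 1/2): F = (-28.250, -19.250).
Jacobian J = [[-6·x + 5·y^2, 10·x·y], [-4·x - 3·y^2 + 1, -6·x·y - 2]].
At the point, J = [[-16.750, 15.000], [-11.750, -11.000]] (det J = 360.500).
Solving J·Δ = −F gives Δ = (-1.663, 0.026).
Then the next iterate is (x, y)₁ = (1.337, 0.526).

(1.337, 0.526)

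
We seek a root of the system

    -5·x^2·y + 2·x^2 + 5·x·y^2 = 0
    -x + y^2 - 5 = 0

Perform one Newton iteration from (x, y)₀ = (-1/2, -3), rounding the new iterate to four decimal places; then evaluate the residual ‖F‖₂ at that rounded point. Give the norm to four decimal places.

At (-1/2, -3): F = (-18.2500, 4.5000).
Jacobian J = [[-10·x·y + 4·x + 5·y^2, -5·x^2 + 10·x·y], [-1, 2·y]].
At the point, J = [[28.0000, 13.7500], [-1.0000, -6.0000]] (det J = -154.2500).
Solving J·Δ = −F gives Δ = (0.3088, 0.6985).
Then the next iterate is (x, y)₁ = (-0.1912, -2.3015).
Re-evaluating at (-0.1912, -2.3015): F = (-4.570039, 0.488102), so ‖F‖₂ = 4.5960.

4.5960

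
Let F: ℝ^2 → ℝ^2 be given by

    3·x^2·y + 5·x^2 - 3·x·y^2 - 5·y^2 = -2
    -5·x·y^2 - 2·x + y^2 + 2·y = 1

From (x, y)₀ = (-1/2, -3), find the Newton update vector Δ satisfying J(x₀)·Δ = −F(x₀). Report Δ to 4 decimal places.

(-0.0170, 1.3843)

At (-1/2, -3): F = (-30.5000, 25.5000).
Jacobian J = [[6·x·y + 10·x - 3·y^2, 3·x^2 - 6·x·y - 10·y], [-5·y^2 - 2, -10·x·y + 2·y + 2]].
At the point, J = [[-23.0000, 21.7500], [-47.0000, -19.0000]] (det J = 1459.2500).
Solving J·Δ = −F gives Δ = (-0.0170, 1.3843).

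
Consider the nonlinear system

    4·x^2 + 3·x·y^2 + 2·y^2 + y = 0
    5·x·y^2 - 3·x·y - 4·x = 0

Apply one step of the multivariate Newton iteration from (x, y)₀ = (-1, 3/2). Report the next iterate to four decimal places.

(1.1707, 1.7683)

At (-1, 3/2): F = (3.2500, -2.7500).
Jacobian J = [[8·x + 3·y^2, 6·x·y + 4·y + 1], [5·y^2 - 3·y - 4, 10·x·y - 3·x]].
At the point, J = [[-1.2500, -2.0000], [2.7500, -12.0000]] (det J = 20.5000).
Solving J·Δ = −F gives Δ = (2.1707, 0.2683).
Then the next iterate is (x, y)₁ = (1.1707, 1.7683).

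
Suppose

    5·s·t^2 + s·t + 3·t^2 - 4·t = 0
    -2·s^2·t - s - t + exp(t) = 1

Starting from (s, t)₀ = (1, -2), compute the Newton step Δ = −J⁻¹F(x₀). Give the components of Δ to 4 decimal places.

(-0.1855, 0.9903)

At (1, -2): F = (38.0000, 4.135335).
Jacobian J = [[5·t^2 + t, 10·s·t + s + 6·t - 4], [-4·s·t - 1, -2·s^2 + exp(t) - 1]].
At the point, J = [[18.0000, -35.0000], [7.0000, -2.864665]] (det J = 193.436035).
Solving J·Δ = −F gives Δ = (-0.1855, 0.9903).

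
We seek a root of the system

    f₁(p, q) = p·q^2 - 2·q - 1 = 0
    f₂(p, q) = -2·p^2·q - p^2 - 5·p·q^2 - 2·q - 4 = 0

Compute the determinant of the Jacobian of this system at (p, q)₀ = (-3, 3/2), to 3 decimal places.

196.500

J = [[q^2, 2·p·q - 2], [-4·p·q - 2·p - 5·q^2, -2·p^2 - 10·p·q - 2]].
At the point, J = [[2.250, -11.000], [12.750, 25.000]].
det J = 196.500.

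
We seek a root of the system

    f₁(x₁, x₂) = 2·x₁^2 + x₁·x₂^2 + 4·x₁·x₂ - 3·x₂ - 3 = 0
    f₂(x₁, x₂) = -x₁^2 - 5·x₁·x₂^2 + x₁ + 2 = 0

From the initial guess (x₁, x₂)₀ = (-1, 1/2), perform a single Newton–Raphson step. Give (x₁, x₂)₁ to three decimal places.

(1.619, -0.667)

At (-1, 1/2): F = (-4.750, 1.250).
Jacobian J = [[4·x₁ + x₂^2 + 4·x₂, 2·x₁·x₂ + 4·x₁ - 3], [-2·x₁ - 5·x₂^2 + 1, -10·x₁·x₂]].
At the point, J = [[-1.750, -8.000], [1.750, 5.000]] (det J = 5.250).
Solving J·Δ = −F gives Δ = (2.619, -1.167).
Then the next iterate is (x₁, x₂)₁ = (1.619, -0.667).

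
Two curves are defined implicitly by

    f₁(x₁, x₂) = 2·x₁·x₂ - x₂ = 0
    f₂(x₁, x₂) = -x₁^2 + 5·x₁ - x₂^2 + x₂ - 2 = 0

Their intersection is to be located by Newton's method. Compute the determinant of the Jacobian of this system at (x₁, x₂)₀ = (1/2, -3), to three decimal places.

-42.000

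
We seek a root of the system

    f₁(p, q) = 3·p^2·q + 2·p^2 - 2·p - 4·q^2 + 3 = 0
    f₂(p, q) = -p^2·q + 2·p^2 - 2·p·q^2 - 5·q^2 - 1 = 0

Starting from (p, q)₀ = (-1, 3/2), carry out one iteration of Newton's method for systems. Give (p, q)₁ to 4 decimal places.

At (-1, 3/2): F = (2.5000, -7.2500).
Jacobian J = [[6·p·q + 4·p - 2, 3·p^2 - 8·q], [-2·p·q + 4·p - 2·q^2, -p^2 - 4·p·q - 10·q]].
At the point, J = [[-15.0000, -9.0000], [-5.5000, -10.0000]] (det J = 100.5000).
Solving J·Δ = −F gives Δ = (0.8980, -1.2189).
Then the next iterate is (p, q)₁ = (-0.1020, 0.2811).

(-0.1020, 0.2811)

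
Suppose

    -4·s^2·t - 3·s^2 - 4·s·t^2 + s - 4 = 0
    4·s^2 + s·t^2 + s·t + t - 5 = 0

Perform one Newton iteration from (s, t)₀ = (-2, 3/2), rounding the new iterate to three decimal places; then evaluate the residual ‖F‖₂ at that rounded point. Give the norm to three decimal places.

At (-2, 3/2): F = (-24.000, 5.000).
Jacobian J = [[-8·s·t - 6·s - 4·t^2 + 1, -4·s^2 - 8·s·t], [8·s + t^2 + t, 2·s·t + s + 1]].
At the point, J = [[28.000, 8.000], [-12.250, -7.000]] (det J = -98.000).
Solving J·Δ = −F gives Δ = (1.306, -1.571).
Then the next iterate is (s, t)₁ = (-0.694, -0.071).
Re-evaluating at (-0.694, -0.071): F = (-5.98813, -3.09868), so ‖F‖₂ = 6.742.

6.742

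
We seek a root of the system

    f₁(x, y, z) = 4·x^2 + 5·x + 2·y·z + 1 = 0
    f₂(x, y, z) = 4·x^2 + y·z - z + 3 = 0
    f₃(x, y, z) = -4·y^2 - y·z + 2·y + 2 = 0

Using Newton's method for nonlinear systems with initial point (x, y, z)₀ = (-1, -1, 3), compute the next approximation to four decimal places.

(0.0642, -0.4404, 0.0826)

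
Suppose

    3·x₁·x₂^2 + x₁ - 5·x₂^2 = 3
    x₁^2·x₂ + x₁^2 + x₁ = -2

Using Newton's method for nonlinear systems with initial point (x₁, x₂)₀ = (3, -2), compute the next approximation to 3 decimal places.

(0.838, -2.757)

At (3, -2): F = (16.000, -4.000).
Jacobian J = [[3·x₂^2 + 1, 6·x₁·x₂ - 10·x₂], [2·x₁·x₂ + 2·x₁ + 1, x₁^2]].
At the point, J = [[13.000, -16.000], [-5.000, 9.000]] (det J = 37.000).
Solving J·Δ = −F gives Δ = (-2.162, -0.757).
Then the next iterate is (x₁, x₂)₁ = (0.838, -2.757).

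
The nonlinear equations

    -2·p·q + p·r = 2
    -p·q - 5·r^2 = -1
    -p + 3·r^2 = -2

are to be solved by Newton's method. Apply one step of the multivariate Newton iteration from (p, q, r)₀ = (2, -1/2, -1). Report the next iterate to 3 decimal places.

At (2, -1/2, -1): F = (-2.000, -3.000, 3.000).
Jacobian J = [[-2·q + r, -2·p, p], [-q, -p, -10·r], [-1, 0, 6·r]].
At the point, J = [[0.000, -4.000, 2.000], [0.500, -2.000, 10.000], [-1.000, 0.000, -6.000]] (det J = 24.000).
Solving J·Δ = −F gives Δ = (2.500, -0.458, 0.083).
Then the next iterate is (p, q, r)₁ = (4.500, -0.958, -0.917).

(4.500, -0.958, -0.917)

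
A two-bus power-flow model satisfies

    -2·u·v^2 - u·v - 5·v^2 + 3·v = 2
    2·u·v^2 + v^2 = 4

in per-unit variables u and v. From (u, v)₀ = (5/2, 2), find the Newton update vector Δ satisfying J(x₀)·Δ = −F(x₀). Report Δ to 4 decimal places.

(2.5526, -1.6842)

At (5/2, 2): F = (-41.0000, 20.0000).
Jacobian J = [[-2·v^2 - v, -4·u·v - u - 10·v + 3], [2·v^2, 4·u·v + 2·v]].
At the point, J = [[-10.0000, -39.5000], [8.0000, 24.0000]] (det J = 76.0000).
Solving J·Δ = −F gives Δ = (2.5526, -1.6842).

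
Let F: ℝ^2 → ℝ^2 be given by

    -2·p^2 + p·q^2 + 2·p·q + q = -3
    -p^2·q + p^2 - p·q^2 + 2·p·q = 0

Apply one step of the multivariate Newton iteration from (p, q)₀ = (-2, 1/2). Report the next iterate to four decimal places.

(-1.2794, 0.4332)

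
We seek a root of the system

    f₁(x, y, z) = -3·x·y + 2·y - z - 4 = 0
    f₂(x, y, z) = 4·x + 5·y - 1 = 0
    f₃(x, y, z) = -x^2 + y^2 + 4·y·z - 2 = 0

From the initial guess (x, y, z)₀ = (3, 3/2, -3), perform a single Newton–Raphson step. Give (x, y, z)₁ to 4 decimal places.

At (3, 3/2, -3): F = (-11.5000, 18.5000, -26.7500).
Jacobian J = [[-3·y, -3·x + 2, -1], [4, 5, 0], [-2·x, 2·y + 4·z, 4·y]].
At the point, J = [[-4.5000, -7.0000, -1.0000], [4.0000, 5.0000, 0.0000], [-6.0000, -9.0000, 6.0000]] (det J = 39.0000).
Solving J·Δ = −F gives Δ = (-11.9167, 5.8333, 1.2917).
Then the next iterate is (x, y, z)₁ = (-8.9167, 7.3333, -1.7083).

(-8.9167, 7.3333, -1.7083)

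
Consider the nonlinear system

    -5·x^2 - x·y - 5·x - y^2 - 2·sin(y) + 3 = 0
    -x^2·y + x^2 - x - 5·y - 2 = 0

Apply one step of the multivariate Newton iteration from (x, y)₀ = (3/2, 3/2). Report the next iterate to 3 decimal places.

At (3/2, 3/2): F = (-22.24499, -12.125).
Jacobian J = [[-10·x - y - 5, -x - 2·y - 2·cos(y)], [-2·x·y + 2·x - 1, -x^2 - 5]].
At the point, J = [[-21.500, -4.64147], [-2.500, -7.250]] (det J = 144.27131).
Solving J·Δ = −F gives Δ = (-0.728, -1.421).
Then the next iterate is (x, y)₁ = (0.772, 0.079).

(0.772, 0.079)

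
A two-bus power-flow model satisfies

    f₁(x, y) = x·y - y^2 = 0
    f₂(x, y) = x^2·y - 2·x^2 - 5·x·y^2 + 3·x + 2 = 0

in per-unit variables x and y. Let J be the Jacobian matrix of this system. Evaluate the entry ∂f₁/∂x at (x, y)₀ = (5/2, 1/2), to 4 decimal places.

∂f₁/∂x = y.
At (5/2, 1/2) this is 0.5000.

0.5000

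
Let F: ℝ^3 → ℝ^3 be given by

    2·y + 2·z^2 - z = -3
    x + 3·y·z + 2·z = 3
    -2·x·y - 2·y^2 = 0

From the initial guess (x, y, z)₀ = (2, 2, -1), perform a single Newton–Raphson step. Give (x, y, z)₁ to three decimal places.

At (2, 2, -1): F = (10.000, -9.000, -16.000).
Jacobian J = [[0, 2, 4·z - 1], [1, 3·z, 3·y + 2], [-2·y, -2·x - 4·y, 0]].
At the point, J = [[0.000, 2.000, -5.000], [1.000, -3.000, 8.000], [-4.000, -12.000, 0.000]] (det J = 56.000).
Solving J·Δ = −F gives Δ = (-7.214, 1.071, 2.429).
Then the next iterate is (x, y, z)₁ = (-5.214, 3.071, 1.429).

(-5.214, 3.071, 1.429)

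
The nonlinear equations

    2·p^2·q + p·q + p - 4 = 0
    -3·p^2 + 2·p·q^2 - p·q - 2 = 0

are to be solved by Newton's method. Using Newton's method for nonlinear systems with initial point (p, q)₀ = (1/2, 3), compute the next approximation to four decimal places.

At (1/2, 3): F = (-0.5000, 4.7500).
Jacobian J = [[4·p·q + q + 1, 2·p^2 + p], [-6·p + 2·q^2 - q, 4·p·q - p]].
At the point, J = [[10.0000, 1.0000], [12.0000, 5.5000]] (det J = 43.0000).
Solving J·Δ = −F gives Δ = (0.1744, -1.2442).
Then the next iterate is (p, q)₁ = (0.6744, 1.7558).

(0.6744, 1.7558)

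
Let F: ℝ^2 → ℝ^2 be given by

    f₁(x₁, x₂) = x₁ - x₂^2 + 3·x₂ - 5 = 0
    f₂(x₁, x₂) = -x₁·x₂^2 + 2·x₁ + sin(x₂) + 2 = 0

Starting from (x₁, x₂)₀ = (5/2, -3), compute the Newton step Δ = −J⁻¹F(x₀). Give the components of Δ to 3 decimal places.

(1.902, 2.066)

At (5/2, -3): F = (-20.500, -15.64112).
Jacobian J = [[1, -2·x₂ + 3], [-x₂^2 + 2, -2·x₁·x₂ + cos(x₂)]].
At the point, J = [[1.000, 9.000], [-7.000, 14.01001]] (det J = 77.01001).
Solving J·Δ = −F gives Δ = (1.902, 2.066).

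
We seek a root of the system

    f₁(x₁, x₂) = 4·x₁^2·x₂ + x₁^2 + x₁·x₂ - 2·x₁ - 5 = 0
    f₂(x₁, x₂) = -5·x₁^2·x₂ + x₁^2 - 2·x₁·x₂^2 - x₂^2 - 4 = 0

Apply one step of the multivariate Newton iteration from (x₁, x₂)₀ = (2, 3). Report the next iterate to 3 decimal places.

At (2, 3): F = (49.000, -105.000).
Jacobian J = [[8·x₁·x₂ + 2·x₁ + x₂ - 2, 4·x₁^2 + x₁], [-10·x₁·x₂ + 2·x₁ - 2·x₂^2, -5·x₁^2 - 4·x₁·x₂ - 2·x₂]].
At the point, J = [[53.000, 18.000], [-74.000, -50.000]] (det J = -1318.000).
Solving J·Δ = −F gives Δ = (-0.425, -1.471).
Then the next iterate is (x₁, x₂)₁ = (1.575, 1.529).

(1.575, 1.529)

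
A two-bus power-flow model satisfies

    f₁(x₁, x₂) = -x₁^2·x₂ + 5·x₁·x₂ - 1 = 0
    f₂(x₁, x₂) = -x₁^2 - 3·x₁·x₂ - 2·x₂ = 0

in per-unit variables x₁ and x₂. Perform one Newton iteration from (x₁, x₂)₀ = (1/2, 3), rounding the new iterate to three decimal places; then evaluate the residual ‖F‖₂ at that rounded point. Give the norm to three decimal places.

At (1/2, 3): F = (5.750, -10.750).
Jacobian J = [[-2·x₁·x₂ + 5·x₂, -x₁^2 + 5·x₁], [-2·x₁ - 3·x₂, -3·x₁ - 2]].
At the point, J = [[12.000, 2.250], [-10.000, -3.500]] (det J = -19.500).
Solving J·Δ = −F gives Δ = (0.208, -3.667).
Then the next iterate is (x₁, x₂)₁ = (0.708, -0.667).
Re-evaluating at (0.708, -0.667): F = (-3.02684, 2.24944), so ‖F‖₂ = 3.771.

3.771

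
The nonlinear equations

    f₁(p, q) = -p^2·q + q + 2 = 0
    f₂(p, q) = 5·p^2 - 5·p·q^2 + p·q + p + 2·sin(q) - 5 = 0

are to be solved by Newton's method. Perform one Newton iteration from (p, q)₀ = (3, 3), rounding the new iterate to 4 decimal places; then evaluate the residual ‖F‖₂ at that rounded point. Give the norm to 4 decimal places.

25.0182

At (3, 3): F = (-22.0000, -82.717760).
Jacobian J = [[-2·p·q, -p^2 + 1], [10·p - 5·q^2 + q + 1, -10·p·q + p + 2·cos(q)]].
At the point, J = [[-18.0000, -8.0000], [-11.0000, -88.979985]] (det J = 1513.639730).
Solving J·Δ = −F gives Δ = (-0.8561, -0.8238).
Then the next iterate is (p, q)₁ = (2.1439, 2.1762).
Re-evaluating at (2.1439, 2.1762): F = (-5.826284, -24.330370), so ‖F‖₂ = 25.0182.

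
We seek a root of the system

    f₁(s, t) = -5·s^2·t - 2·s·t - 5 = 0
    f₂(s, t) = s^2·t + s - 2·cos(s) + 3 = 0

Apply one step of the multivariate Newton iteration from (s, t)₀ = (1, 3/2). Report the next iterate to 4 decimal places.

At (1, 3/2): F = (-15.5000, 4.419395).
Jacobian J = [[-10·s·t - 2·t, -5·s^2 - 2·s], [2·s·t + 2·sin(s) + 1, s^2]].
At the point, J = [[-18.0000, -7.0000], [5.682942, 1.0000]] (det J = 21.780594).
Solving J·Δ = −F gives Δ = (-0.7087, -0.3919).
Then the next iterate is (s, t)₁ = (0.2913, 1.1081).

(0.2913, 1.1081)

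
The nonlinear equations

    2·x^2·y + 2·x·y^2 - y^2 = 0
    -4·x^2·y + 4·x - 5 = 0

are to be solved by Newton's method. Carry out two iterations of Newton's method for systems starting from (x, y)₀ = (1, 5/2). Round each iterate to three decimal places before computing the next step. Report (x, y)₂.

(-0.042, 3.866)

At (1, 5/2): F = (11.250, -11.000).
Jacobian J = [[4·x·y + 2·y^2, 2·x^2 + 4·x·y - 2·y], [-8·x·y + 4, -4·x^2]].
At the point, J = [[22.500, 7.000], [-16.000, -4.000]] (det J = 22.000).
Solving J·Δ = −F gives Δ = (-1.455, 3.068).
Then the next iterate is (x, y)₁ = (-0.455, 5.568).
Round to (-0.455, 5.568) and repeat: F = (-56.90958, -11.43086), J = [[51.87149, -20.85571], [24.26752, -0.82810]].
Δ = (0.413, -1.702), so (x, y)₂ = (-0.042, 3.866).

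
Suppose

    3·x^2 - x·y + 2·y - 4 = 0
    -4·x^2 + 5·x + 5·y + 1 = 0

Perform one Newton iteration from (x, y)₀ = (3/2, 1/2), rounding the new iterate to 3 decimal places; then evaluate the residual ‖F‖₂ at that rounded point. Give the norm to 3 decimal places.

0.373

At (3/2, 1/2): F = (3.000, 2.000).
Jacobian J = [[6·x - y, -x + 2], [-8·x + 5, 5]].
At the point, J = [[8.500, 0.500], [-7.000, 5.000]] (det J = 46.000).
Solving J·Δ = −F gives Δ = (-0.304, -0.826).
Then the next iterate is (x, y)₁ = (1.196, -0.326).
Re-evaluating at (1.196, -0.326): F = (0.02914, -0.37166), so ‖F‖₂ = 0.373.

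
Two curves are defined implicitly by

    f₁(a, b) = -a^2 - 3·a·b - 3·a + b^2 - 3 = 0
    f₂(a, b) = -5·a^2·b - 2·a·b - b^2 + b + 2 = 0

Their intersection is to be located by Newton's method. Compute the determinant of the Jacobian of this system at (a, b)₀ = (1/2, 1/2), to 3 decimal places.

10.625

J = [[-2·a - 3·b - 3, -3·a + 2·b], [-10·a·b - 2·b, -5·a^2 - 2·a - 2·b + 1]].
At the point, J = [[-5.500, -0.500], [-3.500, -2.250]].
det J = 10.625.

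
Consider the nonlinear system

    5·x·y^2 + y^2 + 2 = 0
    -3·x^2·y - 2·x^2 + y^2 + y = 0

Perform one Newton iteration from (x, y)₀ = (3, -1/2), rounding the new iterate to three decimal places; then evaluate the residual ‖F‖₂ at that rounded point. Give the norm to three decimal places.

2.192

At (3, -1/2): F = (6.000, -4.750).
Jacobian J = [[5·y^2, 10·x·y + 2·y], [-6·x·y - 4·x, -3·x^2 + 2·y + 1]].
At the point, J = [[1.250, -16.000], [-3.000, -27.000]] (det J = -81.750).
Solving J·Δ = −F gives Δ = (-2.911, 0.148).
Then the next iterate is (x, y)₁ = (0.089, -0.352).
Re-evaluating at (0.089, -0.352): F = (2.17904, -0.23557), so ‖F‖₂ = 2.192.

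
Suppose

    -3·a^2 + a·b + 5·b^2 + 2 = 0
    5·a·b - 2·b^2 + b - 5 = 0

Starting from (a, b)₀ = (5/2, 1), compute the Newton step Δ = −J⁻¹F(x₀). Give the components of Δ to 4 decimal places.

(-0.8651, -0.2289)

At (5/2, 1): F = (-9.2500, 6.5000).
Jacobian J = [[-6·a + b, a + 10·b], [5·b, 5·a - 4·b + 1]].
At the point, J = [[-14.0000, 12.5000], [5.0000, 9.5000]] (det J = -195.5000).
Solving J·Δ = −F gives Δ = (-0.8651, -0.2289).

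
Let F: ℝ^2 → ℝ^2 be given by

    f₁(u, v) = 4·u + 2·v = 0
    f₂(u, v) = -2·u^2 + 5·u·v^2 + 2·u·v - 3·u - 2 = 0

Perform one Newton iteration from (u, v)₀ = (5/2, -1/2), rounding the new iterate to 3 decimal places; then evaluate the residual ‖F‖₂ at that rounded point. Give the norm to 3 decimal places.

587.000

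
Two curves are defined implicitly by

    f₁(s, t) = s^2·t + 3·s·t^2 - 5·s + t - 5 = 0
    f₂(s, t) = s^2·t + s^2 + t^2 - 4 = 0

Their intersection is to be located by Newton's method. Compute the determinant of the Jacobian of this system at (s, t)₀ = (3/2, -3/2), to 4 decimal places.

J = [[2·s·t + 3·t^2 - 5, s^2 + 6·s·t + 1], [2·s·t + 2·s, s^2 + 2·t]].
At the point, J = [[-2.7500, -10.2500], [-1.5000, -0.7500]].
det J = -13.3125.

-13.3125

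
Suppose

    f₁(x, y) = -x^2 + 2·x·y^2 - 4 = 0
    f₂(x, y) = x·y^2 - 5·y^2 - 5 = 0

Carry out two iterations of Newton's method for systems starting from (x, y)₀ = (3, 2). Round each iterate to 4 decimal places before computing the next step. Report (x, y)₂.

At (3, 2): F = (11.0000, -13.0000).
Jacobian J = [[-2·x + 2·y^2, 4·x·y], [y^2, 2·x·y - 10·y]].
At the point, J = [[2.0000, 24.0000], [4.0000, -8.0000]] (det J = -112.0000).
Solving J·Δ = −F gives Δ = (2.0000, -0.6250).
Then the next iterate is (x, y)₁ = (5.0000, 1.3750).
Round to (5.0000, 1.3750) and repeat: F = (-10.093750, -5.0000), J = [[-6.218750, 27.5000], [1.890625, 0.0000]].
Δ = (2.6446, 0.9651), so (x, y)₂ = (7.6446, 2.3401).

(7.6446, 2.3401)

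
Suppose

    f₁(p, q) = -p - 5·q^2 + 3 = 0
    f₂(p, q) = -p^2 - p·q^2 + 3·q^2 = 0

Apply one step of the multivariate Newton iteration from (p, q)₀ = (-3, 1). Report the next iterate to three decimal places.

At (-3, 1): F = (1.000, -3.000).
Jacobian J = [[-1, -10·q], [-2·p - q^2, -2·p·q + 6·q]].
At the point, J = [[-1.000, -10.000], [5.000, 12.000]] (det J = 38.000).
Solving J·Δ = −F gives Δ = (0.474, 0.053).
Then the next iterate is (p, q)₁ = (-2.526, 1.053).

(-2.526, 1.053)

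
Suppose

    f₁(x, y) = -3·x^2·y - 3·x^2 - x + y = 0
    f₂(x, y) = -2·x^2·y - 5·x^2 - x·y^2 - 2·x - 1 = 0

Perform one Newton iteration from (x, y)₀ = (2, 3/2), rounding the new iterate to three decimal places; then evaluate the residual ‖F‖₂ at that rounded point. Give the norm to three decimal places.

62.651

At (2, 3/2): F = (-30.500, -41.500).
Jacobian J = [[-6·x·y - 6·x - 1, -3·x^2 + 1], [-4·x·y - 10·x - y^2 - 2, -2·x^2 - 2·x·y]].
At the point, J = [[-31.000, -11.000], [-36.250, -14.000]] (det J = 35.250).
Solving J·Δ = −F gives Δ = (0.837, -5.131).
Then the next iterate is (x, y)₁ = (2.837, -3.631).
Re-evaluating at (2.837, -3.631): F = (57.05936, -25.87160), so ‖F‖₂ = 62.651.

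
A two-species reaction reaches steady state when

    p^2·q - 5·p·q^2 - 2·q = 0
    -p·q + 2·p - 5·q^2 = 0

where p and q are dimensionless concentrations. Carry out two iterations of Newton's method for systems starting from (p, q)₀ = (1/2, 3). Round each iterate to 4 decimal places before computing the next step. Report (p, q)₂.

(0.2733, 0.7849)

At (1/2, 3): F = (-27.7500, -45.5000).
Jacobian J = [[2·p·q - 5·q^2, p^2 - 10·p·q - 2], [-q + 2, -p - 10·q]].
At the point, J = [[-42.0000, -16.7500], [-1.0000, -30.5000]] (det J = 1264.2500).
Solving J·Δ = −F gives Δ = (-0.0666, -1.4896).
Then the next iterate is (p, q)₁ = (0.4334, 1.5104).
Round to (0.4334, 1.5104) and repeat: F = (-7.680688, -11.194348), J = [[-10.097326, -8.358238], [0.4896, -15.5374]].
Δ = (-0.1601, -0.7255), so (p, q)₂ = (0.2733, 0.7849).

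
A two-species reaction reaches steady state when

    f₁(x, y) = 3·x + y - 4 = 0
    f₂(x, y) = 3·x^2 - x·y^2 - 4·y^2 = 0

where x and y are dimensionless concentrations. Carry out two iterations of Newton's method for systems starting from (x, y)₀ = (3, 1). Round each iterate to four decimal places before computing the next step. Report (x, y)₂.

(0.9837, 1.0490)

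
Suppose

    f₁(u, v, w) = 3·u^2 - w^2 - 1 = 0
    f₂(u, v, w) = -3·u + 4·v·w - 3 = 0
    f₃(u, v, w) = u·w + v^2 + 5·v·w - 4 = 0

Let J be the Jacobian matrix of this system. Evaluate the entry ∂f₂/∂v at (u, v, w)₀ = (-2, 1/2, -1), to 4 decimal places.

∂f₂/∂v = 4·w.
At (-2, 1/2, -1) this is -4.0000.

-4.0000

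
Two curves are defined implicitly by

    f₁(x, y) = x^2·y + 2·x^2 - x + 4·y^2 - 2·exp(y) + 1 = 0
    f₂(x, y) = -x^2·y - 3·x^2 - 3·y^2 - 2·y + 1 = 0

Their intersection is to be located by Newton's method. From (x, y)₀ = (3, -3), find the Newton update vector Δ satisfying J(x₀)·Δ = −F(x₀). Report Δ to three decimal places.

(-2.606, 2.857)

At (3, -3): F = (24.90043, -20.000).
Jacobian J = [[2·x·y + 4·x - 1, x^2 + 8·y - 2·exp(y)], [-2·x·y - 6·x, -x^2 - 6·y - 2]].
At the point, J = [[-7.000, -15.09957], [0.000, 7.000]] (det J = -49.000).
Solving J·Δ = −F gives Δ = (-2.606, 2.857).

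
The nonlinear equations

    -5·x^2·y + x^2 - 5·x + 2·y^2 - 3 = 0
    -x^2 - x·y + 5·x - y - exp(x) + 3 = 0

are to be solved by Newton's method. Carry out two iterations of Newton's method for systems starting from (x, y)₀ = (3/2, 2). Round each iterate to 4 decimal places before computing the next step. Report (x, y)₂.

At (3/2, 2): F = (-22.7500, -1.231689).
Jacobian J = [[-10·x·y + 2·x - 5, -5·x^2 + 4·y], [-2·x - y - exp(x) + 5, -x - 1]].
At the point, J = [[-32.0000, -3.2500], [-4.481689, -2.5000]] (det J = 65.434511).
Solving J·Δ = −F gives Δ = (-0.8080, 0.9558).
Then the next iterate is (x, y)₁ = (0.6920, 2.9558).
Round to (0.6920, 2.9558) and repeat: F = (4.415240, -1.017785), J = [[-24.070136, 9.428880], [-1.337507, -1.6920]].
Δ = (-0.0399, -0.5700), so (x, y)₂ = (0.6521, 2.3858).

(0.6521, 2.3858)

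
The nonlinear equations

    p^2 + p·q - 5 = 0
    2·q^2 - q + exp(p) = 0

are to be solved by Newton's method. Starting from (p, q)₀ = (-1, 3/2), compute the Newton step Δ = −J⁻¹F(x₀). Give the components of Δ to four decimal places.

At (-1, 3/2): F = (-5.5000, 3.367879).
Jacobian J = [[2·p + q, p], [exp(p), 4·q - 1]].
At the point, J = [[-0.5000, -1.0000], [0.367879, 5.0000]] (det J = -2.132121).
Solving J·Δ = −F gives Δ = (-11.3184, 0.1592).

(-11.3184, 0.1592)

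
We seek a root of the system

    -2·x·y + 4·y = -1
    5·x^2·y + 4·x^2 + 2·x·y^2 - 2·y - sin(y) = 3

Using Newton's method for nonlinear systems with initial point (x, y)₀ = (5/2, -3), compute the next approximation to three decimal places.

At (5/2, -3): F = (4.000, -20.60888).
Jacobian J = [[-2·y, -2·x + 4], [10·x·y + 8·x + 2·y^2, 5·x^2 + 4·x·y - cos(y) - 2]].
At the point, J = [[6.000, -1.000], [-37.000, 0.23999]] (det J = -35.56005).
Solving J·Δ = −F gives Δ = (-0.553, 0.685).
Then the next iterate is (x, y)₁ = (1.947, -2.315).

(1.947, -2.315)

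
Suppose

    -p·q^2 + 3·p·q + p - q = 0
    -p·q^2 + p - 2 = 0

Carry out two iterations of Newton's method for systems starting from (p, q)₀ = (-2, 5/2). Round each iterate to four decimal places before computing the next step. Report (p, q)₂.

At (-2, 5/2): F = (-7.0000, 8.5000).
Jacobian J = [[-q^2 + 3·q + 1, -2·p·q + 3·p - 1], [-q^2 + 1, -2·p·q]].
At the point, J = [[2.2500, 3.0000], [-5.2500, 10.0000]] (det J = 38.2500).
Solving J·Δ = −F gives Δ = (2.4967, 0.4608).
Then the next iterate is (p, q)₁ = (0.4967, 2.9608).
Round to (0.4967, 2.9608) and repeat: F = (-2.406451, -5.857539), J = [[1.116063, -2.451159], [-7.766337, -2.941259]].
Δ = (-0.3262, -1.1303), so (p, q)₂ = (0.1705, 1.8305).

(0.1705, 1.8305)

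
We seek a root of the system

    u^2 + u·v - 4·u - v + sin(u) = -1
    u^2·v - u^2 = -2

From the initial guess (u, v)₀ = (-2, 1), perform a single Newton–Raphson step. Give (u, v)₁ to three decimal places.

At (-2, 1): F = (9.09070, 2.000).
Jacobian J = [[2·u + v + cos(u) - 4, u - 1], [2·u·v - 2·u, u^2]].
At the point, J = [[-7.41615, -3.000], [0.000, 4.000]] (det J = -29.66459).
Solving J·Δ = −F gives Δ = (1.428, -0.500).
Then the next iterate is (u, v)₁ = (-0.572, 0.500).

(-0.572, 0.500)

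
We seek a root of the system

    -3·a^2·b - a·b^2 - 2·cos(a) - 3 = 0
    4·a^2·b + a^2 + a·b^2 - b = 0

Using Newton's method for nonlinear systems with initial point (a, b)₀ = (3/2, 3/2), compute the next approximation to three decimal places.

(1.609, -0.112)

At (3/2, 3/2): F = (-16.64147, 17.625).
Jacobian J = [[-6·a·b - b^2 + 2·sin(a), -3·a^2 - 2·a·b], [8·a·b + 2·a + b^2, 4·a^2 + 2·a·b - 1]].
At the point, J = [[-13.75501, -11.250], [23.250, 12.500]] (det J = 89.62487).
Solving J·Δ = −F gives Δ = (0.109, -1.612).
Then the next iterate is (a, b)₁ = (1.609, -0.112).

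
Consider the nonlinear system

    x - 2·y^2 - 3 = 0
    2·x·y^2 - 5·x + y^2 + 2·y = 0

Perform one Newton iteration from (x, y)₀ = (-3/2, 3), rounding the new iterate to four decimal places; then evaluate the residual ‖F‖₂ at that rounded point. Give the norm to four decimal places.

At (-3/2, 3): F = (-22.5000, -4.5000).
Jacobian J = [[1, -4·y], [2·y^2 - 5, 4·x·y + 2·y + 2]].
At the point, J = [[1.0000, -12.0000], [13.0000, -10.0000]] (det J = 146.0000).
Solving J·Δ = −F gives Δ = (-1.1712, -1.9726).
Then the next iterate is (x, y)₁ = (-2.6712, 1.0274).
Re-evaluating at (-2.6712, 1.0274): F = (-7.782302, 10.827176), so ‖F‖₂ = 13.3339.

13.3339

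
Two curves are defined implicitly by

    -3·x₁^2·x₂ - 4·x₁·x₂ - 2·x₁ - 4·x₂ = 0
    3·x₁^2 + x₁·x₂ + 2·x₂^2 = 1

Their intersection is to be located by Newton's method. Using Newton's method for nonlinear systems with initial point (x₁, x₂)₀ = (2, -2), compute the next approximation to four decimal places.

At (2, -2): F = (44.0000, 15.0000).
Jacobian J = [[-6·x₁·x₂ - 4·x₂ - 2, -3·x₁^2 - 4·x₁ - 4], [6·x₁ + x₂, x₁ + 4·x₂]].
At the point, J = [[30.0000, -24.0000], [10.0000, -6.0000]] (det J = 60.0000).
Solving J·Δ = −F gives Δ = (-1.6000, -0.1667).
Then the next iterate is (x₁, x₂)₁ = (0.4000, -2.1667).

(0.4000, -2.1667)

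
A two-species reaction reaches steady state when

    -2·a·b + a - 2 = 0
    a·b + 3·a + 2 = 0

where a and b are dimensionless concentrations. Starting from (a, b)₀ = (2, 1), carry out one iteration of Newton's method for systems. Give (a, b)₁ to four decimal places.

At (2, 1): F = (-4.0000, 10.0000).
Jacobian J = [[-2·b + 1, -2·a], [b + 3, a]].
At the point, J = [[-1.0000, -4.0000], [4.0000, 2.0000]] (det J = 14.0000).
Solving J·Δ = −F gives Δ = (-2.2857, -0.4286).
Then the next iterate is (a, b)₁ = (-0.2857, 0.5714).

(-0.2857, 0.5714)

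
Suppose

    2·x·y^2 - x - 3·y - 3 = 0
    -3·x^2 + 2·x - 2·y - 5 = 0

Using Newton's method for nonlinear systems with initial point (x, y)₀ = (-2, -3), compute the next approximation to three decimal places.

At (-2, -3): F = (-28.000, -15.000).
Jacobian J = [[2·y^2 - 1, 4·x·y - 3], [-6·x + 2, -2]].
At the point, J = [[17.000, 21.000], [14.000, -2.000]] (det J = -328.000).
Solving J·Δ = −F gives Δ = (1.131, 0.418).
Then the next iterate is (x, y)₁ = (-0.869, -2.582).

(-0.869, -2.582)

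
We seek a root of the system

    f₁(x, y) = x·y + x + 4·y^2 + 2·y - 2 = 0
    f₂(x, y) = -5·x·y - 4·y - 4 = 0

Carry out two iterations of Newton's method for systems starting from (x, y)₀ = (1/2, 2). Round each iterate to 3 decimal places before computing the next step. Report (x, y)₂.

(-1.477, 0.916)

At (1/2, 2): F = (19.500, -17.000).
Jacobian J = [[y + 1, x + 8·y + 2], [-5·y, -5·x - 4]].
At the point, J = [[3.000, 18.500], [-10.000, -6.500]] (det J = 165.500).
Solving J·Δ = −F gives Δ = (-1.134, -0.870).
Then the next iterate is (x, y)₁ = (-0.634, 1.130).
Round to (-0.634, 1.130) and repeat: F = (4.01718, -4.93790), J = [[2.130, 10.406], [-5.650, -0.830]].
Δ = (-0.843, -0.214), so (x, y)₂ = (-1.477, 0.916).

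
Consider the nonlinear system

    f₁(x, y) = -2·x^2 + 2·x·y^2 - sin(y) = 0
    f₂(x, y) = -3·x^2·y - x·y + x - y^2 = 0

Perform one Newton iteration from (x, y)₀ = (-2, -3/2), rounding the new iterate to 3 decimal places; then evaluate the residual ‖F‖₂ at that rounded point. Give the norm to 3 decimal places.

6.847

At (-2, -3/2): F = (-16.00251, 10.750).
Jacobian J = [[-4·x + 2·y^2, 4·x·y - cos(y)], [-6·x·y - y + 1, -3·x^2 - x - 2·y]].
At the point, J = [[12.500, 11.92926], [-15.500, -7.000]] (det J = 97.40357).
Solving J·Δ = −F gives Δ = (0.167, 1.167).
Then the next iterate is (x, y)₁ = (-1.833, -0.333).
Re-evaluating at (-1.833, -0.333): F = (-6.79942, 0.80225), so ‖F‖₂ = 6.847.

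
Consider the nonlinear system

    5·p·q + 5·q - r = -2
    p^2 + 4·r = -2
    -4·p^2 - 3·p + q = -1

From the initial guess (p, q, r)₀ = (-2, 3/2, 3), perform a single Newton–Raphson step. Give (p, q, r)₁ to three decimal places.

(-1.420, 1.455, -0.920)

At (-2, 3/2, 3): F = (-8.500, 18.000, -7.500).
Jacobian J = [[5·q, 5·p + 5, -1], [2·p, 0, 4], [-8·p - 3, 1, 0]].
At the point, J = [[7.500, -5.000, -1.000], [-4.000, 0.000, 4.000], [13.000, 1.000, 0.000]] (det J = -286.000).
Solving J·Δ = −F gives Δ = (0.580, -0.045, -3.920).
Then the next iterate is (p, q, r)₁ = (-1.420, 1.455, -0.920).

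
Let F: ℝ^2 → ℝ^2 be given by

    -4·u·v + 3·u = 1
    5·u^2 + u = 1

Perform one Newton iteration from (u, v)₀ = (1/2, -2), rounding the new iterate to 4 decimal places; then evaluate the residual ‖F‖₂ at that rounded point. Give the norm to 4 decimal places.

At (1/2, -2): F = (4.5000, 0.7500).
Jacobian J = [[-4·v + 3, -4·u], [10·u + 1, 0]].
At the point, J = [[11.0000, -2.0000], [6.0000, 0.0000]] (det J = 12.0000).
Solving J·Δ = −F gives Δ = (-0.1250, 1.5625).
Then the next iterate is (u, v)₁ = (0.3750, -0.4375).
Re-evaluating at (0.3750, -0.4375): F = (0.781250, 0.078125), so ‖F‖₂ = 0.7851.

0.7851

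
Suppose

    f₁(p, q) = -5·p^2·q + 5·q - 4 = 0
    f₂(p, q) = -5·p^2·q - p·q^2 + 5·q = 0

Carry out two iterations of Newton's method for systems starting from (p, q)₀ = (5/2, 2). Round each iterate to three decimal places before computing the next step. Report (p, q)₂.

(0.879, 2.022)

At (5/2, 2): F = (-56.500, -62.500).
Jacobian J = [[-10·p·q, -5·p^2 + 5], [-10·p·q - q^2, -5·p^2 - 2·p·q + 5]].
At the point, J = [[-50.000, -26.250], [-54.000, -36.250]] (det J = 395.000).
Solving J·Δ = −F gives Δ = (-1.032, -0.187).
Then the next iterate is (p, q)₁ = (1.468, 1.813).
Round to (1.468, 1.813) and repeat: F = (-14.47029, -15.29556), J = [[-26.61484, -5.77512], [-29.90181, -11.09809]].
Δ = (-0.589, 0.209), so (p, q)₂ = (0.879, 2.022).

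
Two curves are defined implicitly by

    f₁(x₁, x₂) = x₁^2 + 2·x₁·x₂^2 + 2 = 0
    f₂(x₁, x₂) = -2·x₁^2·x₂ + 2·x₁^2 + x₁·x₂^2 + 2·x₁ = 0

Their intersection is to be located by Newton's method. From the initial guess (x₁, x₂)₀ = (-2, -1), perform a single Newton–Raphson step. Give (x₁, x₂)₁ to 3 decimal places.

At (-2, -1): F = (2.000, 10.000).
Jacobian J = [[2·x₁ + 2·x₂^2, 4·x₁·x₂], [-4·x₁·x₂ + 4·x₁ + x₂^2 + 2, -2·x₁^2 + 2·x₁·x₂]].
At the point, J = [[-2.000, 8.000], [-13.000, -4.000]] (det J = 112.000).
Solving J·Δ = −F gives Δ = (0.786, -0.054).
Then the next iterate is (x₁, x₂)₁ = (-1.214, -1.054).

(-1.214, -1.054)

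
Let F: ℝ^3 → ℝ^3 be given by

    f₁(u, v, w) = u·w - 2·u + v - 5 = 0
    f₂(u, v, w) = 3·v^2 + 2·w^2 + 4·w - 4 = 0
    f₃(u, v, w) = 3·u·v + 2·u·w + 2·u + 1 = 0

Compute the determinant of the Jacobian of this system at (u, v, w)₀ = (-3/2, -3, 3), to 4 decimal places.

137.0000

J = [[w - 2, 1, u], [0, 6·v, 4·w + 4], [3·v + 2·w + 2, 3·u, 2·u]].
At the point, J = [[1.0000, 1.0000, -1.5000], [0.0000, -18.0000, 16.0000], [-1.0000, -4.5000, -3.0000]].
det J = 137.0000.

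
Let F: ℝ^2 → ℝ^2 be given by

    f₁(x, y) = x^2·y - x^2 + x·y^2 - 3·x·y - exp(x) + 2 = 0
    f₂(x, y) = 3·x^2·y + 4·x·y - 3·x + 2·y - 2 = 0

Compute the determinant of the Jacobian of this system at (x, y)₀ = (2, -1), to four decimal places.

J = [[2·x·y - 2·x + y^2 - 3·y - exp(x), x^2 + 2·x·y - 3·x], [6·x·y + 4·y - 3, 3·x^2 + 4·x + 2]].
At the point, J = [[-11.389056, -6.0000], [-19.0000, 22.0000]].
det J = -364.5592.

-364.5592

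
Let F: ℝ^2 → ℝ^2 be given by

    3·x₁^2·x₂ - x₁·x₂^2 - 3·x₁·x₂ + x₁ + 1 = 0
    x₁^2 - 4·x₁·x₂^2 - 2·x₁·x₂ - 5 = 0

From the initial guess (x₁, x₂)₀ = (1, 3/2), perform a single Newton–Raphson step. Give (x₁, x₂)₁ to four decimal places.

At (1, 3/2): F = (-0.2500, -16.0000).
Jacobian J = [[6·x₁·x₂ - x₂^2 - 3·x₂ + 1, 3·x₁^2 - 2·x₁·x₂ - 3·x₁], [2·x₁ - 4·x₂^2 - 2·x₂, -8·x₁·x₂ - 2·x₁]].
At the point, J = [[3.2500, -3.0000], [-10.0000, -14.0000]] (det J = -75.5000).
Solving J·Δ = −F gives Δ = (-0.5894, -0.7219).
Then the next iterate is (x₁, x₂)₁ = (0.4106, 0.7781).

(0.4106, 0.7781)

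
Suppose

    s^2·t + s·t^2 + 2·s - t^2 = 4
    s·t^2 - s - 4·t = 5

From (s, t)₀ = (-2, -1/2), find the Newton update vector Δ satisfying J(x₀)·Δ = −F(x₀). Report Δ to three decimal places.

At (-2, -1/2): F = (-10.750, -1.500).
Jacobian J = [[2·s·t + t^2 + 2, s^2 + 2·s·t - 2·t], [t^2 - 1, 2·s·t - 4]].
At the point, J = [[4.250, 7.000], [-0.750, -2.000]] (det J = -3.250).
Solving J·Δ = −F gives Δ = (9.846, -4.442).

(9.846, -4.442)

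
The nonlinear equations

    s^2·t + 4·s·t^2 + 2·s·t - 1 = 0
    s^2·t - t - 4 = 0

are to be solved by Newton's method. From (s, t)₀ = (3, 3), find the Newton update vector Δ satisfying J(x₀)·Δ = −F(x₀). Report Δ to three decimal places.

(-0.483, -1.414)

At (3, 3): F = (152.000, 20.000).
Jacobian J = [[2·s·t + 4·t^2 + 2·t, s^2 + 8·s·t + 2·s], [2·s·t, s^2 - 1]].
At the point, J = [[60.000, 87.000], [18.000, 8.000]] (det J = -1086.000).
Solving J·Δ = −F gives Δ = (-0.483, -1.414).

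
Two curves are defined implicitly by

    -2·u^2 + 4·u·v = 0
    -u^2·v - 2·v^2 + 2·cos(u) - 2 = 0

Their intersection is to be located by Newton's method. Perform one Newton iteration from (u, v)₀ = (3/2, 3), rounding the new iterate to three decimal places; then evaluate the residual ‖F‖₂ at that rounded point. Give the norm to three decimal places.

12.008

At (3/2, 3): F = (13.500, -26.60853).
Jacobian J = [[-4·u + 4·v, 4·u], [-2·u·v - 2·sin(u), -u^2 - 4·v]].
At the point, J = [[6.000, 6.000], [-10.99499, -14.250]] (det J = -19.53006).
Solving J·Δ = −F gives Δ = (-1.676, -0.574).
Then the next iterate is (u, v)₁ = (-0.176, 2.426).
Re-evaluating at (-0.176, 2.426): F = (-1.76986, -11.87700), so ‖F‖₂ = 12.008.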